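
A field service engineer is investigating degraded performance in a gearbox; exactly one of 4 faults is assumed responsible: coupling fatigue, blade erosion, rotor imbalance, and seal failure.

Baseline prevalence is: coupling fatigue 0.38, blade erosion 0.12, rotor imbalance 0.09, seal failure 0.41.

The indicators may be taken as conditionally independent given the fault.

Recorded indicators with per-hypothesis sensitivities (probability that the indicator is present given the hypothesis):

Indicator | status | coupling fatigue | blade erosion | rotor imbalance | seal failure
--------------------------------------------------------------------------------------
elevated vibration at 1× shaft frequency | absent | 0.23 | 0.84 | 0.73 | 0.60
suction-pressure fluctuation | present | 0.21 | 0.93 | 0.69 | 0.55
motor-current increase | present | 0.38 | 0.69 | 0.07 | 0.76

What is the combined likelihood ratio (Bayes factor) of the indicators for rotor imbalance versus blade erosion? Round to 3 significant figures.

0.127

Take the product of per-indicator likelihoods under each hypothesis (using 1 − P(present | H) for each absent indicator), then divide.
  rotor imbalance: (1 − 0.73) × 0.69 × 0.07 = 0.013041
  blade erosion: (1 − 0.84) × 0.93 × 0.69 = 0.10267
Bayes factor = 0.013041 / 0.10267 ≈ 0.127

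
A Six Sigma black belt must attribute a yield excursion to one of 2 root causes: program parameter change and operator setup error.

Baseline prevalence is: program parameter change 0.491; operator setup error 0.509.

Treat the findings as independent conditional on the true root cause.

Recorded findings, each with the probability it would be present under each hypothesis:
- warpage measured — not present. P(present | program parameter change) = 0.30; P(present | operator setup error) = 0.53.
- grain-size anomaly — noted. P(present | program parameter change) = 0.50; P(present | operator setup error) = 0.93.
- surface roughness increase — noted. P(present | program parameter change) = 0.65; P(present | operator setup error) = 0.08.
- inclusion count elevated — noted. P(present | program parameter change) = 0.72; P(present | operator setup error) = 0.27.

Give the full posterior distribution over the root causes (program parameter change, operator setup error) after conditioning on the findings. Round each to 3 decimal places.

Multiply each prior by the joint likelihood of the evidence pattern (using 1 − P(present | H) for each absent finding):
  program parameter change: 0.491 × (1 − 0.30) × 0.50 × 0.65 × 0.72 = 0.080426
  operator setup error: 0.509 × (1 − 0.53) × 0.93 × 0.08 × 0.27 = 0.0048057
The unnormalized weights sum to 0.085231.
P(program parameter change | evidence) = 0.080426 / 0.085231 ≈ 0.944
P(operator setup error | evidence) = 0.0048057 / 0.085231 ≈ 0.056

0.944, 0.056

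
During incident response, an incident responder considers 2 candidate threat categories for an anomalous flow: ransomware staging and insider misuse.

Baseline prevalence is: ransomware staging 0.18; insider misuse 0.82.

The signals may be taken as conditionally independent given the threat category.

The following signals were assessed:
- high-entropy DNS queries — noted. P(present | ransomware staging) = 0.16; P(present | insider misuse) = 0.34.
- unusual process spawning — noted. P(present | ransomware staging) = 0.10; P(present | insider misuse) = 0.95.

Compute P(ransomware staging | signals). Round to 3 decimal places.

For each hypothesis, the unnormalized posterior weight is prior × product of the signal likelihoods:
  ransomware staging: 0.18 × 0.16 × 0.10 = 0.00288
  insider misuse: 0.82 × 0.34 × 0.95 = 0.26486
Marginal likelihood of the evidence = 0.26774.
P(ransomware staging | evidence) = 0.00288 / 0.26774 ≈ 0.011.

0.011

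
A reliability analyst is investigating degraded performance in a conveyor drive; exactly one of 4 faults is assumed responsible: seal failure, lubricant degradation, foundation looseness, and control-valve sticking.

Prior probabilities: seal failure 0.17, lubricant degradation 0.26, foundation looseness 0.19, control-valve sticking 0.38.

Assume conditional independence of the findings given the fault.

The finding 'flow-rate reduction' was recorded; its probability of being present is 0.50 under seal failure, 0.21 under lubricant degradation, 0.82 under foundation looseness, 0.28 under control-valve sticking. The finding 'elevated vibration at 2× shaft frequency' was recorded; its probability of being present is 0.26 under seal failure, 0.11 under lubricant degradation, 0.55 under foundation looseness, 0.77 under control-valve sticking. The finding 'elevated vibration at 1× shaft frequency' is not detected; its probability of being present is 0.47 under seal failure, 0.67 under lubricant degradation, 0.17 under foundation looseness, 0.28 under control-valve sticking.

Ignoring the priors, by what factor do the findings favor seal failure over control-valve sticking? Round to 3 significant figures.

The Bayes factor is the ratio of the joint likelihoods of the evidence pattern under the two hypotheses (using 1 − P(present | H) for each absent finding).
  seal failure: 0.50 × 0.26 × (1 − 0.47) = 0.0689
  control-valve sticking: 0.28 × 0.77 × (1 − 0.28) = 0.15523
Bayes factor = 0.0689 / 0.15523 ≈ 0.444

0.444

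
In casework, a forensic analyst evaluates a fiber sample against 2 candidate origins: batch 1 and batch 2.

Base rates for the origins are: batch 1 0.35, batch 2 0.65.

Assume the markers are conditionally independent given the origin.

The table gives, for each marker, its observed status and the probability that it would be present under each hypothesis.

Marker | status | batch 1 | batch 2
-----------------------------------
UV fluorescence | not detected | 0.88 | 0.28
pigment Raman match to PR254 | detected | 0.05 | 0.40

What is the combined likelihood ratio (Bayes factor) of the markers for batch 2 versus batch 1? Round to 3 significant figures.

Take the product of per-marker likelihoods under each hypothesis (using 1 − P(present | H) for each absent marker), then divide.
  batch 2: (1 − 0.28) × 0.40 = 0.288
  batch 1: (1 − 0.88) × 0.05 = 0.006
Bayes factor = 0.288 / 0.006 ≈ 48.0

48.0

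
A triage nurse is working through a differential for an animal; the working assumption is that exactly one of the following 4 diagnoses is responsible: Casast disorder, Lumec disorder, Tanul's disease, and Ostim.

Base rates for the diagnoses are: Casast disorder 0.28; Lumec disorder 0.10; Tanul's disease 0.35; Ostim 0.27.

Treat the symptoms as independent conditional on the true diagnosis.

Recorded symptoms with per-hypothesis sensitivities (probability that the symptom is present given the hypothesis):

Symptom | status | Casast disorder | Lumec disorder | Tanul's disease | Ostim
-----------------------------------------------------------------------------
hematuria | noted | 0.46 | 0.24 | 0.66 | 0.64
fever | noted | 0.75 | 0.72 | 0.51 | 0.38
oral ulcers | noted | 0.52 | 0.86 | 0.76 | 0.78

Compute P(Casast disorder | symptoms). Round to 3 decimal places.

0.244

Multiply each prior by the joint likelihood of the symptom pattern:
  Casast disorder: 0.28 × 0.46 × 0.75 × 0.52 = 0.050232
  Lumec disorder: 0.10 × 0.24 × 0.72 × 0.86 = 0.014861
  Tanul's disease: 0.35 × 0.66 × 0.51 × 0.76 = 0.089536
  Ostim: 0.27 × 0.64 × 0.38 × 0.78 = 0.051218
Marginal likelihood of the evidence = 0.20585.
P(Casast disorder | evidence) = 0.050232 / 0.20585 ≈ 0.244.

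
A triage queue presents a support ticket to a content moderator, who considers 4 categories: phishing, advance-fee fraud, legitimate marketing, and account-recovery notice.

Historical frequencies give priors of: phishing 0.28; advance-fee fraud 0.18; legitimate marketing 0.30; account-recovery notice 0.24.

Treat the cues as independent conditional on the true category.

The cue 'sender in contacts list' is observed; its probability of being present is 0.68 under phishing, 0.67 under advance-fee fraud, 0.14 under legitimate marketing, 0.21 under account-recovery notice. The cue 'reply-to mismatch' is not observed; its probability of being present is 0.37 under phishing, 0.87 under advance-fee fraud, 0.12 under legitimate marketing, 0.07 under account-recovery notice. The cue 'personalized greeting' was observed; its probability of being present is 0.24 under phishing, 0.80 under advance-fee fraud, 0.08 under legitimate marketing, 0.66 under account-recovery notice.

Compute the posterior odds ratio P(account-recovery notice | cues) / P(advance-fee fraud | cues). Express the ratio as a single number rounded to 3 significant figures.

2.47

Unnormalized posterior weight (prior times the cue likelihoods) for each of the two hypotheses (using 1 − P(present | H) for each absent cue):
  account-recovery notice: 0.24 × 0.21 × (1 − 0.07) × 0.66 = 0.030936
  advance-fee fraud: 0.18 × 0.67 × (1 − 0.87) × 0.80 = 0.012542
Odds(account-recovery notice : advance-fee fraud) = 0.030936 / 0.012542 ≈ 2.47.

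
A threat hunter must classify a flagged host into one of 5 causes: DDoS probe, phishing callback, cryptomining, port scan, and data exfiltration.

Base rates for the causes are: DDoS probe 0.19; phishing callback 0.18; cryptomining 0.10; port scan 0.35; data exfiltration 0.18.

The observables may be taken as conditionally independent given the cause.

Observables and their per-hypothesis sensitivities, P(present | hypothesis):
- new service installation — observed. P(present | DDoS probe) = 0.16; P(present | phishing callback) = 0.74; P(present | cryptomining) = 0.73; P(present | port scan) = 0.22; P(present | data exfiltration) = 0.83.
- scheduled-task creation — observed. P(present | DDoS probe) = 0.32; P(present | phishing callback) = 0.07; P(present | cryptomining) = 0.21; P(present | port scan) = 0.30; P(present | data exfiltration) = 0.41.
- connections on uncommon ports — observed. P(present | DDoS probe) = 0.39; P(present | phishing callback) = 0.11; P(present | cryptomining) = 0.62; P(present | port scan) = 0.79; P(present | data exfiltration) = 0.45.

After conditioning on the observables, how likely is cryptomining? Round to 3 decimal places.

Multiply each prior by the joint likelihood of the observable pattern:
  DDoS probe: 0.19 × 0.16 × 0.32 × 0.39 = 0.0037939
  phishing callback: 0.18 × 0.74 × 0.07 × 0.11 = 0.0010256
  cryptomining: 0.10 × 0.73 × 0.21 × 0.62 = 0.0095046
  port scan: 0.35 × 0.22 × 0.30 × 0.79 = 0.018249
  data exfiltration: 0.18 × 0.83 × 0.41 × 0.45 = 0.027564
Normalizing constant Z = 0.0037939 + 0.0010256 + 0.0095046 + 0.018249 + 0.027564 = 0.060137.
P(cryptomining | evidence) = 0.0095046 / 0.060137 ≈ 0.158.

0.158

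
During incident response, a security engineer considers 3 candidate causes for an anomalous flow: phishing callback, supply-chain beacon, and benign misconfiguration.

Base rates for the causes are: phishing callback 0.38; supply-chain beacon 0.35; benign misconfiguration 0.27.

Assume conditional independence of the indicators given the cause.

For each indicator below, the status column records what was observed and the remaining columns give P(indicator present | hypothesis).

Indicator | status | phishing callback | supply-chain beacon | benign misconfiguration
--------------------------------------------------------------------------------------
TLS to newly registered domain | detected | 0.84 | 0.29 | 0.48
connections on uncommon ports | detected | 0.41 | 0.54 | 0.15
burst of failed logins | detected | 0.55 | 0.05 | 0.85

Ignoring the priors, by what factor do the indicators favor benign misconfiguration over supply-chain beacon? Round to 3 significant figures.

Take the product of per-indicator likelihoods under each hypothesis, then divide.
  benign misconfiguration: 0.48 × 0.15 × 0.85 = 0.0612
  supply-chain beacon: 0.29 × 0.54 × 0.05 = 0.00783
Bayes factor = 0.0612 / 0.00783 ≈ 7.82

7.82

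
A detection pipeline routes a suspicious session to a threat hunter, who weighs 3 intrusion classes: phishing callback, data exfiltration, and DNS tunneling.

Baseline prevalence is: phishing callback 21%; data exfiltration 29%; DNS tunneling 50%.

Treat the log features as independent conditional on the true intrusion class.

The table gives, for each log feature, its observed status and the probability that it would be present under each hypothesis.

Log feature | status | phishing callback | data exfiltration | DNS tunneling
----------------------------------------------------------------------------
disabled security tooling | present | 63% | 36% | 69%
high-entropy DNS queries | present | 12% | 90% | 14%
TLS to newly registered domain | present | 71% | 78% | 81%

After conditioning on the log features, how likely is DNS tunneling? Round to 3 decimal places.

Multiply each prior by the joint likelihood of the log feature pattern:
  phishing callback: 0.21 × 0.63 × 0.12 × 0.71 = 0.011272
  data exfiltration: 0.29 × 0.36 × 0.90 × 0.78 = 0.073289
  DNS tunneling: 0.50 × 0.69 × 0.14 × 0.81 = 0.039123
The unnormalized weights sum to 0.12368.
P(DNS tunneling | evidence) = 0.039123 / 0.12368 ≈ 0.316.

0.316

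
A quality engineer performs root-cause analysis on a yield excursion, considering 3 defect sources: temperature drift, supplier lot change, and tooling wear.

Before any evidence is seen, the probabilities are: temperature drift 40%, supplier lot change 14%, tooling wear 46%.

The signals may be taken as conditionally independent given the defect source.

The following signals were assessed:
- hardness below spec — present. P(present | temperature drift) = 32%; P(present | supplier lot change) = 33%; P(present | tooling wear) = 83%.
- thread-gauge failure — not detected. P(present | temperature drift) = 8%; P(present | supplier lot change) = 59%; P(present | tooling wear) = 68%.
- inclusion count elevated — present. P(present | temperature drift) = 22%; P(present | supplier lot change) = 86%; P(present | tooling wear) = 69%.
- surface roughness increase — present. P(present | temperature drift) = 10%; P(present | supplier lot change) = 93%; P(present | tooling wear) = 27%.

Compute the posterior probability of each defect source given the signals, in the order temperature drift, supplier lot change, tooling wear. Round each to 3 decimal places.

For each hypothesis, the unnormalized posterior weight is prior × product of the signal likelihoods (using 1 − P(present | H) for each absent signal):
  temperature drift: 0.40 × 0.32 × (1 − 0.08) × 0.22 × 0.10 = 0.0025907
  supplier lot change: 0.14 × 0.33 × (1 − 0.59) × 0.86 × 0.93 = 0.01515
  tooling wear: 0.46 × 0.83 × (1 − 0.68) × 0.69 × 0.27 = 0.022761
Normalizing constant Z = 0.0025907 + 0.01515 + 0.022761 = 0.040502.
P(temperature drift | evidence) = 0.0025907 / 0.040502 ≈ 0.064
P(supplier lot change | evidence) = 0.01515 / 0.040502 ≈ 0.374
P(tooling wear | evidence) = 0.022761 / 0.040502 ≈ 0.562

0.064, 0.374, 0.562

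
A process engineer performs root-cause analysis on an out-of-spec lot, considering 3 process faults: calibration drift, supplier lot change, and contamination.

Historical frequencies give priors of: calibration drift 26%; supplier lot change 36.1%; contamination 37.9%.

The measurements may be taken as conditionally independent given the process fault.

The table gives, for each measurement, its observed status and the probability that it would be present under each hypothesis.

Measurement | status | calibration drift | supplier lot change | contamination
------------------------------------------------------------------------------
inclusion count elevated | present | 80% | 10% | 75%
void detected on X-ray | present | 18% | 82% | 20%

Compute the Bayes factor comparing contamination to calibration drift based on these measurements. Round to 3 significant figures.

Take the product of per-measurement likelihoods under each hypothesis, then divide.
  contamination: 0.75 × 0.20 = 0.15
  calibration drift: 0.80 × 0.18 = 0.144
Bayes factor = 0.15 / 0.144 ≈ 1.04

1.04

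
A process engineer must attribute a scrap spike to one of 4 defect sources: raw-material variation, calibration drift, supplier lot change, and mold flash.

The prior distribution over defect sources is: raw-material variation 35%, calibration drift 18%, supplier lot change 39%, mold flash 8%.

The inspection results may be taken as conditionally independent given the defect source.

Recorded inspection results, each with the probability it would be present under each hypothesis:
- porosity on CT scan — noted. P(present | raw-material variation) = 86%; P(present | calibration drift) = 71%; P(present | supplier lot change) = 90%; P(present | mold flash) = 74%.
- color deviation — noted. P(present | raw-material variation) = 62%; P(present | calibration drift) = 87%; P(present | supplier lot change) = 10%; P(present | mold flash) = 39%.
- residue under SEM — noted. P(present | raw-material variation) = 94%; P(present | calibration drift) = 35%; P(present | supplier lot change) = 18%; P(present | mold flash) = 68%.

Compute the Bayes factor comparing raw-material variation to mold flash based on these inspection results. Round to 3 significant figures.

Take the product of per-inspection result likelihoods under each hypothesis, then divide.
  raw-material variation: 0.86 × 0.62 × 0.94 = 0.50121
  mold flash: 0.74 × 0.39 × 0.68 = 0.19625
Bayes factor = 0.50121 / 0.19625 ≈ 2.55

2.55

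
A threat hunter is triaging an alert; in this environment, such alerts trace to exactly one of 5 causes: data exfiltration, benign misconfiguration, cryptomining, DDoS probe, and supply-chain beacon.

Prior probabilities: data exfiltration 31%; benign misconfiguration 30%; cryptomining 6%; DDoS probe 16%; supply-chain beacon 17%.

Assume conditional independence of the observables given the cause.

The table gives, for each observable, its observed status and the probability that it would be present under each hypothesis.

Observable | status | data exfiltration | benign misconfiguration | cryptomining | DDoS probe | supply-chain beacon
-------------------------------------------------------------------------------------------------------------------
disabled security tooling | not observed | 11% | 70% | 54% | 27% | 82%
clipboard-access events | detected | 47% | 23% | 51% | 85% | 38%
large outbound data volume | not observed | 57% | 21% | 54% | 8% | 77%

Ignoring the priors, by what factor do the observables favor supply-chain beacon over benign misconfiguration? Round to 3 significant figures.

The Bayes factor is the ratio of the joint likelihoods of the observable pattern under the two hypotheses (using 1 − P(present | H) for each absent observable).
  supply-chain beacon: (1 − 0.82) × 0.38 × (1 − 0.77) = 0.015732
  benign misconfiguration: (1 − 0.70) × 0.23 × (1 − 0.21) = 0.05451
Bayes factor = 0.015732 / 0.05451 ≈ 0.289

0.289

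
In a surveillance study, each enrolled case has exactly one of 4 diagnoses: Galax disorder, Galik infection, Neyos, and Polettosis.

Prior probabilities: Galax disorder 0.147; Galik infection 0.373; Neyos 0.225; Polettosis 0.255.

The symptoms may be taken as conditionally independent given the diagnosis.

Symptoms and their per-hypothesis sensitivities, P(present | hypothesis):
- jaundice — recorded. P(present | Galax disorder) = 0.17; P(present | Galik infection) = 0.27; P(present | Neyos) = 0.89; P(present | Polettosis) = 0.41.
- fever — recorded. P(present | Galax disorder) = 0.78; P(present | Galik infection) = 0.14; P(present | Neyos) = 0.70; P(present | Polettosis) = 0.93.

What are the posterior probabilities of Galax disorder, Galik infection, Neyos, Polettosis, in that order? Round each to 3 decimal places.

0.072, 0.052, 0.517, 0.359

For each hypothesis, the unnormalized posterior weight is prior × product of the symptom likelihoods:
  Galax disorder: 0.147 × 0.17 × 0.78 = 0.019492
  Galik infection: 0.373 × 0.27 × 0.14 = 0.014099
  Neyos: 0.225 × 0.89 × 0.70 = 0.14017
  Polettosis: 0.255 × 0.41 × 0.93 = 0.097231
The unnormalized weights sum to 0.271.
P(Galax disorder | evidence) = 0.019492 / 0.271 ≈ 0.072
P(Galik infection | evidence) = 0.014099 / 0.271 ≈ 0.052
P(Neyos | evidence) = 0.14017 / 0.271 ≈ 0.517
P(Polettosis | evidence) = 0.097231 / 0.271 ≈ 0.359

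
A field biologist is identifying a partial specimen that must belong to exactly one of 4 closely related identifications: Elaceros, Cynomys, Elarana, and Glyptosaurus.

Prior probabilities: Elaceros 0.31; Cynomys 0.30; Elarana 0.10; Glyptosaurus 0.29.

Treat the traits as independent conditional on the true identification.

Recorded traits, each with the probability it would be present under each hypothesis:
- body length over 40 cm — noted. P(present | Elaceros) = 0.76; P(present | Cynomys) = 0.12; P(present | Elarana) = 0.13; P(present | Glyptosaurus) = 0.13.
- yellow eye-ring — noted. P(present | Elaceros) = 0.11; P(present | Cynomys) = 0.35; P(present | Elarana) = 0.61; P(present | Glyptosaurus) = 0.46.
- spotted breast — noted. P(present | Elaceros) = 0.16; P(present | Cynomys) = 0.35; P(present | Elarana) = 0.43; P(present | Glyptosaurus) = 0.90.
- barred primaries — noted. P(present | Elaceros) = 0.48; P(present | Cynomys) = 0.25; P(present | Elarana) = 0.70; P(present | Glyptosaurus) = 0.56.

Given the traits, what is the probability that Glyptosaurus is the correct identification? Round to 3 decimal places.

0.615

For each hypothesis, the unnormalized posterior weight is prior × product of the trait likelihoods:
  Elaceros: 0.31 × 0.76 × 0.11 × 0.16 × 0.48 = 0.0019903
  Cynomys: 0.30 × 0.12 × 0.35 × 0.35 × 0.25 = 0.0011025
  Elarana: 0.10 × 0.13 × 0.61 × 0.43 × 0.70 = 0.0023869
  Glyptosaurus: 0.29 × 0.13 × 0.46 × 0.90 × 0.56 = 0.0087404
Normalizing constant Z = 0.0019903 + 0.0011025 + 0.0023869 + 0.0087404 = 0.01422.
P(Glyptosaurus | evidence) = 0.0087404 / 0.01422 ≈ 0.615.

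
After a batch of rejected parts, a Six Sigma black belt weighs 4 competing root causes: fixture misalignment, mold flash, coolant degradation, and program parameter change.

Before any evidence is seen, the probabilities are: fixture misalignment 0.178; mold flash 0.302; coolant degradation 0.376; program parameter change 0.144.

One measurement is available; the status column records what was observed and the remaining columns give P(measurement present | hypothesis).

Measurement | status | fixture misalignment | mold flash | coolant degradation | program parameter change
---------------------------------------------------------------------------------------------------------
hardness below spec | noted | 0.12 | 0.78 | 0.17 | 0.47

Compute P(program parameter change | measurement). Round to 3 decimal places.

0.174

For each hypothesis, the unnormalized posterior weight is prior × likelihood:
  fixture misalignment: 0.178 × 0.12 = 0.02136
  mold flash: 0.302 × 0.78 = 0.23556
  coolant degradation: 0.376 × 0.17 = 0.06392
  program parameter change: 0.144 × 0.47 = 0.06768
The unnormalized weights sum to 0.38852.
P(program parameter change | evidence) = 0.06768 / 0.38852 ≈ 0.174.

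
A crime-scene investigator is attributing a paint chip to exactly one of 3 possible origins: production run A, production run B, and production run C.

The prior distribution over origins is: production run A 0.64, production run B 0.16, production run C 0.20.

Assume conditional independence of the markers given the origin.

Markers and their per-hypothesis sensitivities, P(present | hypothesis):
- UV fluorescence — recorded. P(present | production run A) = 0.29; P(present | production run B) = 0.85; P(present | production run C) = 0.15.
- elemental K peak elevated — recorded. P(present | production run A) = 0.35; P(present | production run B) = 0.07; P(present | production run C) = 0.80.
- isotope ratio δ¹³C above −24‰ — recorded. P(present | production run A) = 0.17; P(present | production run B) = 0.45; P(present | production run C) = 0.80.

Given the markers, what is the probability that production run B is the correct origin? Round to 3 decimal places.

0.124

Multiply each prior by the joint likelihood of the marker pattern:
  production run A: 0.64 × 0.29 × 0.35 × 0.17 = 0.011043
  production run B: 0.16 × 0.85 × 0.07 × 0.45 = 0.004284
  production run C: 0.20 × 0.15 × 0.80 × 0.80 = 0.0192
Normalizing constant Z = 0.011043 + 0.004284 + 0.0192 = 0.034527.
P(production run B | evidence) = 0.004284 / 0.034527 ≈ 0.124.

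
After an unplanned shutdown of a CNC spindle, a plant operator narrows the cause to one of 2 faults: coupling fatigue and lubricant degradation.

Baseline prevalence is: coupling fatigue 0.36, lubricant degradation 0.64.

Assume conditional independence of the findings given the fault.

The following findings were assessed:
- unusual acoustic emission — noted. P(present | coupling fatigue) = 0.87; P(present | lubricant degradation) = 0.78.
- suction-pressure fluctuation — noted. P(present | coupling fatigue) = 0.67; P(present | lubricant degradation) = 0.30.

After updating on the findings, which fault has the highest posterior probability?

coupling fatigue

For each hypothesis, the unnormalized posterior weight is prior × product of the finding likelihoods:
  coupling fatigue: 0.36 × 0.87 × 0.67 = 0.20984
  lubricant degradation: 0.64 × 0.78 × 0.30 = 0.14976
Marginal likelihood of the evidence = 0.3596.
P(coupling fatigue | evidence) ≈ 0.20984 / 0.3596 ≈ 0.584
P(lubricant degradation | evidence) ≈ 0.14976 / 0.3596 ≈ 0.416
The largest is 0.584, so coupling fatigue is most probable.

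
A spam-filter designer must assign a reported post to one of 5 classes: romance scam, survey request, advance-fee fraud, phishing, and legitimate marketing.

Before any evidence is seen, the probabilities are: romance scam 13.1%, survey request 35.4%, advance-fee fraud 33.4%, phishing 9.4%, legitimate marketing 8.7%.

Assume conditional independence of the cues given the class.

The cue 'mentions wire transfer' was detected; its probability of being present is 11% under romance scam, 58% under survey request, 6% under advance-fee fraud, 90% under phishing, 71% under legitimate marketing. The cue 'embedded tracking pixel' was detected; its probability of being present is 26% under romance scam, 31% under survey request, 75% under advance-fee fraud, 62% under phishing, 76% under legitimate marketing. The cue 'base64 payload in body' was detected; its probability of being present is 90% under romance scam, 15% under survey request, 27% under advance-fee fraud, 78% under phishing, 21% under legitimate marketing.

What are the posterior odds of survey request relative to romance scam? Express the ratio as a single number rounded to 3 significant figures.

2.83

Unnormalized posterior weight (prior times the cue likelihoods) for each of the two hypotheses:
  survey request: 0.354 × 0.58 × 0.31 × 0.15 = 0.0095474
  romance scam: 0.131 × 0.11 × 0.26 × 0.90 = 0.0033719
Odds(survey request : romance scam) = 0.0095474 / 0.0033719 ≈ 2.83.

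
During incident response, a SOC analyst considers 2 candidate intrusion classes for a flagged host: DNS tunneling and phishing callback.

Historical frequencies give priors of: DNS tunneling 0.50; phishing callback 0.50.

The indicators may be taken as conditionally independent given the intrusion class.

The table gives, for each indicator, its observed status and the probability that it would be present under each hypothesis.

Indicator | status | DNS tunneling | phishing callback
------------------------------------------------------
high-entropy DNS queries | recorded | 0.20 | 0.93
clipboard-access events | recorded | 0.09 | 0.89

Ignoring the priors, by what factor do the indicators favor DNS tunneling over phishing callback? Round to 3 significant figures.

Take the product of per-indicator likelihoods under each hypothesis, then divide.
  DNS tunneling: 0.20 × 0.09 = 0.018
  phishing callback: 0.93 × 0.89 = 0.8277
Bayes factor = 0.018 / 0.8277 ≈ 0.0217

0.0217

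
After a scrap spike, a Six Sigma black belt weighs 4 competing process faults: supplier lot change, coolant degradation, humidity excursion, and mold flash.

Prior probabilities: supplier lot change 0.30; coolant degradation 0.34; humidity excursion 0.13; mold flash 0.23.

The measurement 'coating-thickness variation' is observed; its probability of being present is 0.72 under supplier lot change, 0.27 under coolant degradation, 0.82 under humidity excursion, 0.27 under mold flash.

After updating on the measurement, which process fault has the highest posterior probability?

supplier lot change

By Bayes' rule, the unnormalized weight for each hypothesis is prior × likelihood:
  supplier lot change: 0.30 × 0.72 = 0.216
  coolant degradation: 0.34 × 0.27 = 0.0918
  humidity excursion: 0.13 × 0.82 = 0.1066
  mold flash: 0.23 × 0.27 = 0.0621
The unnormalized weights sum to 0.4765.
P(supplier lot change | evidence) ≈ 0.216 / 0.4765 ≈ 0.453
P(coolant degradation | evidence) ≈ 0.0918 / 0.4765 ≈ 0.193
P(humidity excursion | evidence) ≈ 0.1066 / 0.4765 ≈ 0.224
P(mold flash | evidence) ≈ 0.0621 / 0.4765 ≈ 0.130
The largest is 0.453, so supplier lot change is most probable.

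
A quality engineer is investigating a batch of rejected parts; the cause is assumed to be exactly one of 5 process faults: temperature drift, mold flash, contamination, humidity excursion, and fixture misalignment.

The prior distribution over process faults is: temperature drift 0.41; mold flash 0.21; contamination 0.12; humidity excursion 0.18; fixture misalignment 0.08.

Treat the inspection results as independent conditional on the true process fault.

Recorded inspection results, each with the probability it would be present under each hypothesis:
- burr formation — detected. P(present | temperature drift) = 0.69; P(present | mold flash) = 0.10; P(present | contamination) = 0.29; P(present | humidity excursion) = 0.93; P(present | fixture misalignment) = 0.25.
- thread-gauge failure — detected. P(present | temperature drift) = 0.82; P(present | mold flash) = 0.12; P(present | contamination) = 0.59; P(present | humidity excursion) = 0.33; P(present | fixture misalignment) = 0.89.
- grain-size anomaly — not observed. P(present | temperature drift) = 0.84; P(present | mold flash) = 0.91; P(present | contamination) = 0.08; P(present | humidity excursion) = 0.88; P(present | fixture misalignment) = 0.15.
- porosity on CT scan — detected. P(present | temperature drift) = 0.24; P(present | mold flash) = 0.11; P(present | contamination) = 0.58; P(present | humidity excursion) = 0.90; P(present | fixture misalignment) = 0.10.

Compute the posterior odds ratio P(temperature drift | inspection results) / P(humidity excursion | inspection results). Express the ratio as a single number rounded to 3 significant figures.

Posterior odds equal prior odds times the likelihood ratio; only the two competing hypotheses matter (using 1 − P(present | H) for each absent inspection result).
  temperature drift: 0.41 × 0.69 × 0.82 × (1 − 0.84) × 0.24 = 0.008908
  humidity excursion: 0.18 × 0.93 × 0.33 × (1 − 0.88) × 0.90 = 0.0059661
Posterior odds = 0.008908 / 0.0059661 ≈ 1.49.

1.49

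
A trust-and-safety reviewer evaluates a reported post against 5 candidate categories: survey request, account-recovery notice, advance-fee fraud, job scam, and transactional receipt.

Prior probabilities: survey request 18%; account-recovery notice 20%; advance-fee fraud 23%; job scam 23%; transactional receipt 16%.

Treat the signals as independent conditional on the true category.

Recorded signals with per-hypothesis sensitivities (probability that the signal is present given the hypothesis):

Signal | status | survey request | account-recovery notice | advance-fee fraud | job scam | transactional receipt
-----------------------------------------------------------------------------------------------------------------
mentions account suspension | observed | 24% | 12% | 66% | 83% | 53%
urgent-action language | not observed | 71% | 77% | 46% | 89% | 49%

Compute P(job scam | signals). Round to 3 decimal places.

0.128

For each hypothesis, the unnormalized posterior weight is prior × product of the signal likelihoods (using 1 − P(present | H) for each absent signal):
  survey request: 0.18 × 0.24 × (1 − 0.71) = 0.012528
  account-recovery notice: 0.20 × 0.12 × (1 − 0.77) = 0.00552
  advance-fee fraud: 0.23 × 0.66 × (1 − 0.46) = 0.081972
  job scam: 0.23 × 0.83 × (1 − 0.89) = 0.020999
  transactional receipt: 0.16 × 0.53 × (1 − 0.49) = 0.043248
Marginal likelihood of the evidence = 0.16427.
P(job scam | evidence) = 0.020999 / 0.16427 ≈ 0.128.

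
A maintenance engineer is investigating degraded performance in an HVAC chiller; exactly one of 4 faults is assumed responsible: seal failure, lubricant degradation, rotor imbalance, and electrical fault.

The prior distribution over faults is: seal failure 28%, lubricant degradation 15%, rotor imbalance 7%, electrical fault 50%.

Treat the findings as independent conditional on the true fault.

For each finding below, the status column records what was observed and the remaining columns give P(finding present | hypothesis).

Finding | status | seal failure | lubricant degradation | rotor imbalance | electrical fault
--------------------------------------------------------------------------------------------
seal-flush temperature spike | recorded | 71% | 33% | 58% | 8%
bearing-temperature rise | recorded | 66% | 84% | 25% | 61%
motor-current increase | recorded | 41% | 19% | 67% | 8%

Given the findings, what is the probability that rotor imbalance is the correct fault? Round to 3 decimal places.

0.097

For each hypothesis, the unnormalized posterior weight is prior × product of the finding likelihoods:
  seal failure: 0.28 × 0.71 × 0.66 × 0.41 = 0.053795
  lubricant degradation: 0.15 × 0.33 × 0.84 × 0.19 = 0.0079002
  rotor imbalance: 0.07 × 0.58 × 0.25 × 0.67 = 0.0068005
  electrical fault: 0.50 × 0.08 × 0.61 × 0.08 = 0.001952
Normalizing constant Z = 0.053795 + 0.0079002 + 0.0068005 + 0.001952 = 0.070448.
P(rotor imbalance | evidence) = 0.0068005 / 0.070448 ≈ 0.097.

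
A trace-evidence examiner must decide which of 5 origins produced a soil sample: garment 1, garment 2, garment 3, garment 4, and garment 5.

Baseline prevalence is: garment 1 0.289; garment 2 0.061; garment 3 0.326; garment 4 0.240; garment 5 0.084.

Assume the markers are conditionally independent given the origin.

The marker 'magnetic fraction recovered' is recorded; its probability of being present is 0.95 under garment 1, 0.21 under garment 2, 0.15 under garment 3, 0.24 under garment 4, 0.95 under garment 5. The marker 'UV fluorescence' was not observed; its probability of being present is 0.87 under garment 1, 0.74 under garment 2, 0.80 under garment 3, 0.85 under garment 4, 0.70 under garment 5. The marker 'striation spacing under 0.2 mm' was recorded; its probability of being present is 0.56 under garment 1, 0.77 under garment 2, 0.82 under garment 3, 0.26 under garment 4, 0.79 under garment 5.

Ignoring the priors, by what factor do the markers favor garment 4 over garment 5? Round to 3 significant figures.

0.0416

Joint likelihood of the marker pattern under each hypothesis (using 1 − P(present | H) for each absent marker):
  garment 4: 0.24 × (1 − 0.85) × 0.26 = 0.00936
  garment 5: 0.95 × (1 − 0.70) × 0.79 = 0.22515
Bayes factor = 0.00936 / 0.22515 ≈ 0.0416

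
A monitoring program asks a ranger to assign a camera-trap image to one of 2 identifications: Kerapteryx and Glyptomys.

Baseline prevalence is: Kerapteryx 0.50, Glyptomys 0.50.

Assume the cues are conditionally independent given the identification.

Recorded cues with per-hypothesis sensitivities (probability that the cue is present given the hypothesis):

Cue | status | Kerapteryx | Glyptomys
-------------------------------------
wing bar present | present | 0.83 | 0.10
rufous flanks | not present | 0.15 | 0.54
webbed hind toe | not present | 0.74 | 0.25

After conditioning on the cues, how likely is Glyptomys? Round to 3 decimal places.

For each hypothesis, the unnormalized posterior weight is prior × product of the cue likelihoods (using 1 − P(present | H) for each absent cue):
  Kerapteryx: 0.50 × 0.83 × (1 − 0.15) × (1 − 0.74) = 0.091715
  Glyptomys: 0.50 × 0.10 × (1 − 0.54) × (1 − 0.25) = 0.01725
Marginal likelihood of the evidence = 0.10896.
P(Glyptomys | evidence) = 0.01725 / 0.10896 ≈ 0.158.

0.158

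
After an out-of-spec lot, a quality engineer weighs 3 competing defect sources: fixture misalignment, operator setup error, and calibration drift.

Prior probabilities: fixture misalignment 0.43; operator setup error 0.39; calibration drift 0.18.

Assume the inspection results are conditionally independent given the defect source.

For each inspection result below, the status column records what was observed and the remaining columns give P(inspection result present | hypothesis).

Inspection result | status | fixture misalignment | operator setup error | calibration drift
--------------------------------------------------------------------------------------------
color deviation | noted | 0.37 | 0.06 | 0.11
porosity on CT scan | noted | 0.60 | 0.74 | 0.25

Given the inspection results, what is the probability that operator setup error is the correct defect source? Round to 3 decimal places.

By Bayes' rule with conditional independence, the unnormalized weight for each hypothesis is prior × ∏ likelihoods:
  fixture misalignment: 0.43 × 0.37 × 0.60 = 0.09546
  operator setup error: 0.39 × 0.06 × 0.74 = 0.017316
  calibration drift: 0.18 × 0.11 × 0.25 = 0.00495
The unnormalized weights sum to 0.11773.
P(operator setup error | evidence) = 0.017316 / 0.11773 ≈ 0.147.

0.147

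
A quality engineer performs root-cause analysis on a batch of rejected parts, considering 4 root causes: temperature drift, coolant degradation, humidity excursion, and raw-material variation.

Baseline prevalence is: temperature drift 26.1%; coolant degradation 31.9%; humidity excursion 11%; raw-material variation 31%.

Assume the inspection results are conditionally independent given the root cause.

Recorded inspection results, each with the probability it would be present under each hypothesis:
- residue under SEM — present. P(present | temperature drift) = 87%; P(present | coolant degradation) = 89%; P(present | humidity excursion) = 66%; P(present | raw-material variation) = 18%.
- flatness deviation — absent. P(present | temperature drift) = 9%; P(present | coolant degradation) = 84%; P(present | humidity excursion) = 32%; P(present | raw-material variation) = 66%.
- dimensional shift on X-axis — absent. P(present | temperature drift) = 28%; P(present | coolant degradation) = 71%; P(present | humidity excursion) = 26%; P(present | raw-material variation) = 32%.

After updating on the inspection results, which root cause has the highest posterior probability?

Multiply each prior by the joint likelihood of the inspection result pattern (using 1 − P(present | H) for each absent inspection result):
  temperature drift: 0.261 × 0.87 × (1 − 0.09) × (1 − 0.28) = 0.14878
  coolant degradation: 0.319 × 0.89 × (1 − 0.84) × (1 − 0.71) = 0.013173
  humidity excursion: 0.110 × 0.66 × (1 − 0.32) × (1 − 0.26) = 0.036532
  raw-material variation: 0.310 × 0.18 × (1 − 0.66) × (1 − 0.32) = 0.012901
Normalizing constant Z = 0.14878 + 0.013173 + 0.036532 + 0.012901 = 0.21138.
P(temperature drift | evidence) ≈ 0.14878 / 0.21138 ≈ 0.704
P(coolant degradation | evidence) ≈ 0.013173 / 0.21138 ≈ 0.062
P(humidity excursion | evidence) ≈ 0.036532 / 0.21138 ≈ 0.173
P(raw-material variation | evidence) ≈ 0.012901 / 0.21138 ≈ 0.061
The largest is 0.704, so temperature drift is most probable.

temperature drift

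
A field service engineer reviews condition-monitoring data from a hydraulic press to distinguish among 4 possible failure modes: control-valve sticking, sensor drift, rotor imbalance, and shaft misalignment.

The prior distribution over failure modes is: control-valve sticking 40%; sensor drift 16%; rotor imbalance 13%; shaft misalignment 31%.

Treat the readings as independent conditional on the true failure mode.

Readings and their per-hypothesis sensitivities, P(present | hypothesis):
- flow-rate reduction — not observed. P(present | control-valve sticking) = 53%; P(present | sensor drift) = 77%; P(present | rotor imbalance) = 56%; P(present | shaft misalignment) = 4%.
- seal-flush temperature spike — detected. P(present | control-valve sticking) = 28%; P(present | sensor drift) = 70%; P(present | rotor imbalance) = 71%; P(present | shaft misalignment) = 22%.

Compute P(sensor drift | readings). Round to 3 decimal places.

Multiply each prior by the joint likelihood of the reading pattern (using 1 − P(present | H) for each absent reading):
  control-valve sticking: 0.40 × (1 − 0.53) × 0.28 = 0.05264
  sensor drift: 0.16 × (1 − 0.77) × 0.70 = 0.02576
  rotor imbalance: 0.13 × (1 − 0.56) × 0.71 = 0.040612
  shaft misalignment: 0.31 × (1 − 0.04) × 0.22 = 0.065472
Normalizing constant Z = 0.05264 + 0.02576 + 0.040612 + 0.065472 = 0.18448.
P(sensor drift | evidence) = 0.02576 / 0.18448 ≈ 0.140.

0.140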